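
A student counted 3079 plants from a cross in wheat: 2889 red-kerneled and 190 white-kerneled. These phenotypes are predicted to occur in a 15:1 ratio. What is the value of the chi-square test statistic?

Expected counts for N = 3079 under a 15:1 ratio (total parts = 16):
  red-kerneled: 3079 × 15/16 = 2886.5625
  white-kerneled: 3079 × 1/16 = 192.4375
χ² = Σ (O − E)² / E
  red-kerneled: (2889 − 2886.5625)² / 2886.5625 = 0.0021
  white-kerneled: (190 − 192.4375)² / 192.4375 = 0.0309
χ² = 0.0021 + 0.0309 = 0.033

0.033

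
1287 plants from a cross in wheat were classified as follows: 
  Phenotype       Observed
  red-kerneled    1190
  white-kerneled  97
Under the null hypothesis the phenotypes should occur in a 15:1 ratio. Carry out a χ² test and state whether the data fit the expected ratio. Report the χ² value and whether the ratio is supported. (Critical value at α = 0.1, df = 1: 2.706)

Expected counts for N = 1287 under a 15:1 ratio (total parts = 16):
  red-kerneled: 1287 × 15/16 = 1206.5625
  white-kerneled: 1287 × 1/16 = 80.4375
χ² = Σ (O − E)² / E
  red-kerneled: (1190 − 1206.5625)² / 1206.5625 = 0.2274
  white-kerneled: (97 − 80.4375)² / 80.4375 = 3.4103
χ² = 0.2274 + 3.4103 = 3.6377 ≈ 3.638
Degrees of freedom = 2 − 1 = 1; critical value at α = 0.1 is 2.706.
Since 3.638 > 2.706, we reject the null hypothesis — the data do not fit the 15:1 ratio.

3.638; not consistent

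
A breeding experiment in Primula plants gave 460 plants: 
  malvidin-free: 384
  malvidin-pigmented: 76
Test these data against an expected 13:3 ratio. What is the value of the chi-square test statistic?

The 13:3 ratio has 16 parts, so with N = 460 the expected counts are:
  malvidin-free: 460 × 13/16 = 373.75
  malvidin-pigmented: 460 × 3/16 = 86.25
χ² = Σ (O − E)² / E
  malvidin-free: (384 − 373.75)² / 373.75 = 0.2811
  malvidin-pigmented: (76 − 86.25)² / 86.25 = 1.2181
χ² = 0.2811 + 1.2181 = 1.4992 ≈ 1.499

1.499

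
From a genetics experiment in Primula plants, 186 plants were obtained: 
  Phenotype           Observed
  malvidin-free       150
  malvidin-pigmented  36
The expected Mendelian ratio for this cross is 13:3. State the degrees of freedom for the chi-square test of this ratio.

1

A goodness-of-fit test with 2 phenotype classes has df = 2 − 1 = 1.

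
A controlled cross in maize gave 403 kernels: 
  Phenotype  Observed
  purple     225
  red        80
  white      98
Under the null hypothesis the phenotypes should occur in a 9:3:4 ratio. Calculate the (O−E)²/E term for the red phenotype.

0.261

Expected counts for N = 403 under a 9:3:4 ratio (total parts = 16):
  purple: 403 × 9/16 = 226.6875
  red: 403 × 3/16 = 75.5625
  white: 403 × 4/16 = 100.75
Contribution of red: (80 − 75.5625)² / 75.5625 = 0.2606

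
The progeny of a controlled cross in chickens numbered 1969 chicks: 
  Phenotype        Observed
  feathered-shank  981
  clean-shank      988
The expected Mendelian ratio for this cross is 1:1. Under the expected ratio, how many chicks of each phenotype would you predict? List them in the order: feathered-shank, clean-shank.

Under the 1:1 hypothesis (Σ ratio = 2, N = 1969):
  feathered-shank: 1969 × 1/2 = 984.5
  clean-shank: 1969 × 1/2 = 984.5

984.5, 984.5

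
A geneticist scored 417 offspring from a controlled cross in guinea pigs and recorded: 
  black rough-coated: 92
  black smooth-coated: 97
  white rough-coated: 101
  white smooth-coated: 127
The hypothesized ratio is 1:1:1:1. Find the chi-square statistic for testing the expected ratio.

7.010

Expected counts for N = 417 under a 1:1:1:1 ratio (total parts = 4):
  black rough-coated: 417 × 1/4 = 104.25
  black smooth-coated: 417 × 1/4 = 104.25
  white rough-coated: 417 × 1/4 = 104.25
  white smooth-coated: 417 × 1/4 = 104.25
χ² = Σ (O − E)² / E
  black rough-coated: (92 − 104.25)² / 104.25 = 1.4394
  black smooth-coated: (97 − 104.25)² / 104.25 = 0.5042
  white rough-coated: (101 − 104.25)² / 104.25 = 0.1013
  white smooth-coated: (127 − 104.25)² / 104.25 = 4.9646
χ² = 1.4394 + 0.5042 + 0.1013 + 4.9646 = 7.0095 ≈ 7.010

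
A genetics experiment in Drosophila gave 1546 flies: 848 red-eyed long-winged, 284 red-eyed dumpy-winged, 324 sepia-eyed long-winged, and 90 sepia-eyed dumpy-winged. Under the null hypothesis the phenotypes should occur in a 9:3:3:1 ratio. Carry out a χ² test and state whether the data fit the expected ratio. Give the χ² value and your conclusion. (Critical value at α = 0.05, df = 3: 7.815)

5.128; consistent

The 9:3:3:1 ratio has 16 parts, so with N = 1546 the expected counts are:
  red-eyed long-winged: 1546 × 9/16 = 869.625
  red-eyed dumpy-winged: 1546 × 3/16 = 289.875
  sepia-eyed long-winged: 1546 × 3/16 = 289.875
  sepia-eyed dumpy-winged: 1546 × 1/16 = 96.625
χ² = Σ (O − E)² / E
  red-eyed long-winged: (848 − 869.625)² / 869.625 = 0.5377
  red-eyed dumpy-winged: (284 − 289.875)² / 289.875 = 0.1191
  sepia-eyed long-winged: (324 − 289.875)² / 289.875 = 4.0173
  sepia-eyed dumpy-winged: (90 − 96.625)² / 96.625 = 0.4542
χ² = 0.5377 + 0.1191 + 4.0173 + 0.4542 = 5.1283 ≈ 5.128
Degrees of freedom = 4 − 1 = 3; critical value at α = 0.05 is 7.815.
Since 5.128 < 7.815, we fail to reject the null hypothesis — the data are consistent with the 9:3:3:1 ratio.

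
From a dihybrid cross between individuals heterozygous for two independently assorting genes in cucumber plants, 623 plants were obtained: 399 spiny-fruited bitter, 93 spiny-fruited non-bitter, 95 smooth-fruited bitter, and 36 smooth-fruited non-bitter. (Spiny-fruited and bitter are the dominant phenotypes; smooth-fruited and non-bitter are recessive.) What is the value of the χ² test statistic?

15.879

A dihybrid F₂ with independent assortment and complete dominance at both loci gives a 9:3:3:1 phenotypic ratio.
Under the 9:3:3:1 hypothesis (Σ ratio = 16, N = 623):
  spiny-fruited bitter: 623 × 9/16 = 350.4375
  spiny-fruited non-bitter: 623 × 3/16 = 116.8125
  smooth-fruited bitter: 623 × 3/16 = 116.8125
  smooth-fruited non-bitter: 623 × 1/16 = 38.9375
χ² = Σ (O − E)² / E
  spiny-fruited bitter: (399 − 350.4375)² / 350.4375 = 6.7296
  spiny-fruited non-bitter: (93 − 116.8125)² / 116.8125 = 4.8542
  smooth-fruited bitter: (95 − 116.8125)² / 116.8125 = 4.0731
  smooth-fruited non-bitter: (36 − 38.9375)² / 38.9375 = 0.2216
χ² = 6.7296 + 4.8542 + 4.0731 + 0.2216 = 15.8785 ≈ 15.879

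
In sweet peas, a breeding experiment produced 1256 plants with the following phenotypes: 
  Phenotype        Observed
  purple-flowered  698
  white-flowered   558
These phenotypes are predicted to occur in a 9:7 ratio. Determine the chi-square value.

0.234

Under the 9:7 hypothesis (Σ ratio = 16, N = 1256):
  purple-flowered: 1256 × 9/16 = 706.5
  white-flowered: 1256 × 7/16 = 549.5
χ² = Σ (O − E)² / E
  purple-flowered: (698 − 706.5)² / 706.5 = 0.1023
  white-flowered: (558 − 549.5)² / 549.5 = 0.1315
χ² = 0.1023 + 0.1315 = 0.2338 ≈ 0.234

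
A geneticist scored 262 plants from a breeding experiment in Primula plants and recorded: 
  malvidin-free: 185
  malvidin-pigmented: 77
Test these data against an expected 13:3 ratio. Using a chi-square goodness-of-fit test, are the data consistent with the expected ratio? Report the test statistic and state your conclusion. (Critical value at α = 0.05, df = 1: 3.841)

Expected counts for N = 262 under a 13:3 ratio (total parts = 16):
  malvidin-free: 262 × 13/16 = 212.875
  malvidin-pigmented: 262 × 3/16 = 49.125
χ² = Σ (O − E)² / E
  malvidin-free: (185 − 212.875)² / 212.875 = 3.6501
  malvidin-pigmented: (77 − 49.125)² / 49.125 = 15.8171
χ² = 3.6501 + 15.8171 = 19.4672 ≈ 19.467
Degrees of freedom = 2 − 1 = 1; critical value at α = 0.05 is 3.841.
Since 19.467 > 3.841, we reject the null hypothesis — the data do not fit the 13:3 ratio.

19.467; not consistent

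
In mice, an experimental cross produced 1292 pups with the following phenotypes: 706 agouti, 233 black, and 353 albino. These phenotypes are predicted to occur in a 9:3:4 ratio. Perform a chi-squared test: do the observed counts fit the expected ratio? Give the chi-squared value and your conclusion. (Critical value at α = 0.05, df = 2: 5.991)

3.732; consistent

Total ratio parts = 16. Expected numbers out of 1292:
  agouti: 1292 × 9/16 = 726.75
  black: 1292 × 3/16 = 242.25
  albino: 1292 × 4/16 = 323
χ² = Σ (O − E)² / E
  agouti: (706 − 726.75)² / 726.75 = 0.5924
  black: (233 − 242.25)² / 242.25 = 0.3532
  albino: (353 − 323)² / 323 = 2.7864
χ² = 0.5924 + 0.3532 + 2.7864 = 3.732
Degrees of freedom = 3 − 1 = 2; critical value at α = 0.05 is 5.991.
Since 3.732 < 5.991, we fail to reject the null hypothesis — the data are consistent with the 9:3:4 ratio.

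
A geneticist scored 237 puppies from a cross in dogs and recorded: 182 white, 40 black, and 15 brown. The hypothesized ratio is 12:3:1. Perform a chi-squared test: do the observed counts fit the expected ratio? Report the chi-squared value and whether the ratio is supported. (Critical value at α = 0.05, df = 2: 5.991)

Under the 12:3:1 hypothesis (Σ ratio = 16, N = 237):
  white: 237 × 12/16 = 177.75
  black: 237 × 3/16 = 44.4375
  brown: 237 × 1/16 = 14.8125
χ² = Σ (O − E)² / E
  white: (182 − 177.75)² / 177.75 = 0.1016
  black: (40 − 44.4375)² / 44.4375 = 0.4431
  brown: (15 − 14.8125)² / 14.8125 = 0.0024
χ² = 0.1016 + 0.4431 + 0.0024 = 0.5471 ≈ 0.547
Degrees of freedom = 3 − 1 = 2; critical value at α = 0.05 is 5.991.
Since 0.547 < 5.991, we fail to reject the null hypothesis — the data are consistent with the 12:3:1 ratio.

0.547; consistent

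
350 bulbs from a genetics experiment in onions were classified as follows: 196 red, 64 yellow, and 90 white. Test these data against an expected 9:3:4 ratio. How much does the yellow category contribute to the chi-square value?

0.040

The 9:3:4 ratio has 16 parts, so with N = 350 the expected counts are:
  red: 350 × 9/16 = 196.875
  yellow: 350 × 3/16 = 65.625
  white: 350 × 4/16 = 87.5
Contribution of yellow: (64 − 65.625)² / 65.625 = 0.0402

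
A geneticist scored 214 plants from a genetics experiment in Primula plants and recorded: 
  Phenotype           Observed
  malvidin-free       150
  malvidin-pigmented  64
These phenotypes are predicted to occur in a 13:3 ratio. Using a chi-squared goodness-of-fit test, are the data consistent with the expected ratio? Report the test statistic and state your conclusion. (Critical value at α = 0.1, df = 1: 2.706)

17.484; not consistent

Total ratio parts = 16. Expected numbers out of 214:
  malvidin-free: 214 × 13/16 = 173.875
  malvidin-pigmented: 214 × 3/16 = 40.125
χ² = Σ (O − E)² / E
  malvidin-free: (150 − 173.875)² / 173.875 = 3.2783
  malvidin-pigmented: (64 − 40.125)² / 40.125 = 14.2060
χ² = 3.2783 + 14.2060 = 17.4843 ≈ 17.484
Degrees of freedom = 2 − 1 = 1; critical value at α = 0.1 is 2.706.
Since 17.484 > 2.706, we reject the null hypothesis — the data do not fit the 13:3 ratio.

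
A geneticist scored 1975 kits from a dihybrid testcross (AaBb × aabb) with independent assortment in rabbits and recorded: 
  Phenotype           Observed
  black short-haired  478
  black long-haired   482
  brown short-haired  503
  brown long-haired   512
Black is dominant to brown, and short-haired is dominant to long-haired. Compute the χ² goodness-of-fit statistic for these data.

A dihybrid testcross with independent assortment gives a 1:1:1:1 ratio.
Expected counts for N = 1975 under a 1:1:1:1 ratio (total parts = 4):
  black short-haired: 1975 × 1/4 = 493.75
  black long-haired: 1975 × 1/4 = 493.75
  brown short-haired: 1975 × 1/4 = 493.75
  brown long-haired: 1975 × 1/4 = 493.75
χ² = Σ (O − E)² / E
  black short-haired: (478 − 493.75)² / 493.75 = 0.5024
  black long-haired: (482 − 493.75)² / 493.75 = 0.2796
  brown short-haired: (503 − 493.75)² / 493.75 = 0.1733
  brown long-haired: (512 − 493.75)² / 493.75 = 0.6746
χ² = 0.5024 + 0.2796 + 0.1733 + 0.6746 = 1.6299 ≈ 1.630

1.630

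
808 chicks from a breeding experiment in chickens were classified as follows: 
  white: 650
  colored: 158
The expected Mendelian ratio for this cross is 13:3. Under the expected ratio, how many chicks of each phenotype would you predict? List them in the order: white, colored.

Expected counts for N = 808 under a 13:3 ratio (total parts = 16):
  white: 808 × 13/16 = 656.5
  colored: 808 × 3/16 = 151.5

656.5, 151.5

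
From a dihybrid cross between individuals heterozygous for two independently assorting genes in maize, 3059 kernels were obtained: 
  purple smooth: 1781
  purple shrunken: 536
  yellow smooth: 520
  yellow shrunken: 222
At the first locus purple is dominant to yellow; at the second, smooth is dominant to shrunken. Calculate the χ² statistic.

14.542

A dihybrid F₂ with independent assortment and complete dominance at both loci gives a 9:3:3:1 phenotypic ratio.
Under the 9:3:3:1 hypothesis (Σ ratio = 16, N = 3059):
  purple smooth: 3059 × 9/16 = 1720.6875
  purple shrunken: 3059 × 3/16 = 573.5625
  yellow smooth: 3059 × 3/16 = 573.5625
  yellow shrunken: 3059 × 1/16 = 191.1875
χ² = Σ (O − E)² / E
  purple smooth: (1781 − 1720.6875)² / 1720.6875 = 2.1140
  purple shrunken: (536 − 573.5625)² / 573.5625 = 2.4600
  yellow smooth: (520 − 573.5625)² / 573.5625 = 5.0020
  yellow shrunken: (222 − 191.1875)² / 191.1875 = 4.9659
χ² = 2.1140 + 2.4600 + 5.0020 + 4.9659 = 14.5419 ≈ 14.542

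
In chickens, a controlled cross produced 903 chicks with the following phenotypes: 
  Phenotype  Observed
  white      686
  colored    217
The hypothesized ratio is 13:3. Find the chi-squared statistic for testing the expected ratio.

16.531

The 13:3 ratio has 16 parts, so with N = 903 the expected counts are:
  white: 903 × 13/16 = 733.6875
  colored: 903 × 3/16 = 169.3125
χ² = Σ (O − E)² / E
  white: (686 − 733.6875)² / 733.6875 = 3.0995
  colored: (217 − 169.3125)² / 169.3125 = 13.4314
χ² = 3.0995 + 13.4314 = 16.5309 ≈ 16.531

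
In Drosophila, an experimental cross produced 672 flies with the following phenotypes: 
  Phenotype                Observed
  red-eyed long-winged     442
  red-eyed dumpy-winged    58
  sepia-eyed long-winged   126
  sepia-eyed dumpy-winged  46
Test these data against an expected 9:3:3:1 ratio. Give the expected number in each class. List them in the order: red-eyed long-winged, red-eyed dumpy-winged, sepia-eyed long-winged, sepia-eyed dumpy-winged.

Total ratio parts = 16. Expected numbers out of 672:
  red-eyed long-winged: 672 × 9/16 = 378
  red-eyed dumpy-winged: 672 × 3/16 = 126
  sepia-eyed long-winged: 672 × 3/16 = 126
  sepia-eyed dumpy-winged: 672 × 1/16 = 42

378, 126, 126, 42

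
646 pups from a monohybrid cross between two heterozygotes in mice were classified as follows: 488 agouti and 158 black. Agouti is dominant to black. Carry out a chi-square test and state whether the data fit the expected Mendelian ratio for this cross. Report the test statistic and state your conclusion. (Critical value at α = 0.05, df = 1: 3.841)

For a monohybrid cross between heterozygotes with complete dominance, the expected phenotypic ratio is 3:1.
Expected counts for N = 646 under a 3:1 ratio (total parts = 4):
  agouti: 646 × 3/4 = 484.5
  black: 646 × 1/4 = 161.5
χ² = Σ (O − E)² / E
  agouti: (488 − 484.5)² / 484.5 = 0.0253
  black: (158 − 161.5)² / 161.5 = 0.0759
χ² = 0.0253 + 0.0759 = 0.1012 ≈ 0.101
Degrees of freedom = 2 − 1 = 1; critical value at α = 0.05 is 3.841.
Since 0.101 < 3.841, we fail to reject the null hypothesis — the data are consistent with the 3:1 ratio.

0.101; consistent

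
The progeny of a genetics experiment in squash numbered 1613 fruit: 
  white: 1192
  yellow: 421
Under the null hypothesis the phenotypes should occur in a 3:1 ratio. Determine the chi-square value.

Under the 3:1 hypothesis (Σ ratio = 4, N = 1613):
  white: 1613 × 3/4 = 1209.75
  yellow: 1613 × 1/4 = 403.25
χ² = Σ (O − E)² / E
  white: (1192 − 1209.75)² / 1209.75 = 0.2604
  yellow: (421 − 403.25)² / 403.25 = 0.7813
χ² = 0.2604 + 0.7813 = 1.0417 ≈ 1.042

1.042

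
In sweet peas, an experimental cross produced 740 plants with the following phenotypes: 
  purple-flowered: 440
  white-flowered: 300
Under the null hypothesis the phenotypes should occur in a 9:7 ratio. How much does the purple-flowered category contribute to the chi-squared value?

Total ratio parts = 16. Expected numbers out of 740:
  purple-flowered: 740 × 9/16 = 416.25
  white-flowered: 740 × 7/16 = 323.75
Contribution of purple-flowered: (440 − 416.25)² / 416.25 = 1.3551

1.355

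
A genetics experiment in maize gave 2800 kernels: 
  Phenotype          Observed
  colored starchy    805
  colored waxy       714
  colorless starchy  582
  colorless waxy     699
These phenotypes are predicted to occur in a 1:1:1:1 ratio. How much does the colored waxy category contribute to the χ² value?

Under the 1:1:1:1 hypothesis (Σ ratio = 4, N = 2800):
  colored starchy: 2800 × 1/4 = 700
  colored waxy: 2800 × 1/4 = 700
  colorless starchy: 2800 × 1/4 = 700
  colorless waxy: 2800 × 1/4 = 700
Contribution of colored waxy: (714 − 700)² / 700 = 0.2800

0.280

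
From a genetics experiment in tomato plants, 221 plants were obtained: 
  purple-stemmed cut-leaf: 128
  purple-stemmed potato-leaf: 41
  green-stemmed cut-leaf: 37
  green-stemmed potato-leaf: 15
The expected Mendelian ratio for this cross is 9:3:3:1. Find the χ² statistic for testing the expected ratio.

The 9:3:3:1 ratio has 16 parts, so with N = 221 the expected counts are:
  purple-stemmed cut-leaf: 221 × 9/16 = 124.3125
  purple-stemmed potato-leaf: 221 × 3/16 = 41.4375
  green-stemmed cut-leaf: 221 × 3/16 = 41.4375
  green-stemmed potato-leaf: 221 × 1/16 = 13.8125
χ² = Σ (O − E)² / E
  purple-stemmed cut-leaf: (128 − 124.3125)² / 124.3125 = 0.1094
  purple-stemmed potato-leaf: (41 − 41.4375)² / 41.4375 = 0.0046
  green-stemmed cut-leaf: (37 − 41.4375)² / 41.4375 = 0.4752
  green-stemmed potato-leaf: (15 − 13.8125)² / 13.8125 = 0.1021
χ² = 0.1094 + 0.0046 + 0.4752 + 0.1021 = 0.6913 ≈ 0.691

0.691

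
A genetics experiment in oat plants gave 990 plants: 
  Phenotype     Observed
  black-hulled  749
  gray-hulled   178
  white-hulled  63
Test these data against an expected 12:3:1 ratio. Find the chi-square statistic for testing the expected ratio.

Expected counts for N = 990 under a 12:3:1 ratio (total parts = 16):
  black-hulled: 990 × 12/16 = 742.5
  gray-hulled: 990 × 3/16 = 185.625
  white-hulled: 990 × 1/16 = 61.875
χ² = Σ (O − E)² / E
  black-hulled: (749 − 742.5)² / 742.5 = 0.0569
  gray-hulled: (178 − 185.625)² / 185.625 = 0.3132
  white-hulled: (63 − 61.875)² / 61.875 = 0.0205
χ² = 0.0569 + 0.3132 + 0.0205 = 0.3906 ≈ 0.391

0.391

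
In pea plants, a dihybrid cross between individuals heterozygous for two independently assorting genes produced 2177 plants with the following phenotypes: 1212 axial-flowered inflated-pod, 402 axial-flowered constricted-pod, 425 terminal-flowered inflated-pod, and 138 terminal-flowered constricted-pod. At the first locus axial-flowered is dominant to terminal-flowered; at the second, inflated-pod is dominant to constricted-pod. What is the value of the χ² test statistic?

0.943

A dihybrid F₂ with independent assortment and complete dominance at both loci gives a 9:3:3:1 phenotypic ratio.
The 9:3:3:1 ratio has 16 parts, so with N = 2177 the expected counts are:
  axial-flowered inflated-pod: 2177 × 9/16 = 1224.5625
  axial-flowered constricted-pod: 2177 × 3/16 = 408.1875
  terminal-flowered inflated-pod: 2177 × 3/16 = 408.1875
  terminal-flowered constricted-pod: 2177 × 1/16 = 136.0625
χ² = Σ (O − E)² / E
  axial-flowered inflated-pod: (1212 − 1224.5625)² / 1224.5625 = 0.1289
  axial-flowered constricted-pod: (402 − 408.1875)² / 408.1875 = 0.0938
  terminal-flowered inflated-pod: (425 − 408.1875)² / 408.1875 = 0.6925
  terminal-flowered constricted-pod: (138 − 136.0625)² / 136.0625 = 0.0276
χ² = 0.1289 + 0.0938 + 0.6925 + 0.0276 = 0.9428 ≈ 0.943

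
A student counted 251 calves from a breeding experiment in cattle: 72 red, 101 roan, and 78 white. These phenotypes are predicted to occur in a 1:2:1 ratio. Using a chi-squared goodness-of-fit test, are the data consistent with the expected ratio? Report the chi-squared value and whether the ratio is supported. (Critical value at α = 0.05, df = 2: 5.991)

9.853; not consistent

Expected counts for N = 251 under a 1:2:1 ratio (total parts = 4):
  red: 251 × 1/4 = 62.75
  roan: 251 × 2/4 = 125.5
  white: 251 × 1/4 = 62.75
χ² = Σ (O − E)² / E
  red: (72 − 62.75)² / 62.75 = 1.3635
  roan: (101 − 125.5)² / 125.5 = 4.7829
  white: (78 − 62.75)² / 62.75 = 3.7062
χ² = 1.3635 + 4.7829 + 3.7062 = 9.8526 ≈ 9.853
Degrees of freedom = 3 − 1 = 2; critical value at α = 0.05 is 5.991.
Since 9.853 > 5.991, we reject the null hypothesis — the data do not fit the 1:2:1 ratio.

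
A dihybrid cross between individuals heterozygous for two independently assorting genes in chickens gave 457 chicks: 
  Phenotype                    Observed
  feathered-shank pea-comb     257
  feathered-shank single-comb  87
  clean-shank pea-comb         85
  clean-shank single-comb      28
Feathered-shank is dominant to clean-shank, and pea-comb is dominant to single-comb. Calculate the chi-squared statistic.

A dihybrid F₂ with independent assortment and complete dominance at both loci gives a 9:3:3:1 phenotypic ratio.
Expected counts for N = 457 under a 9:3:3:1 ratio (total parts = 16):
  feathered-shank pea-comb: 457 × 9/16 = 257.0625
  feathered-shank single-comb: 457 × 3/16 = 85.6875
  clean-shank pea-comb: 457 × 3/16 = 85.6875
  clean-shank single-comb: 457 × 1/16 = 28.5625
χ² = Σ (O − E)² / E
  feathered-shank pea-comb: (257 − 257.0625)² / 257.0625 = 0.0000
  feathered-shank single-comb: (87 − 85.6875)² / 85.6875 = 0.0201
  clean-shank pea-comb: (85 − 85.6875)² / 85.6875 = 0.0055
  clean-shank single-comb: (28 − 28.5625)² / 28.5625 = 0.0111
χ² = 0.0000 + 0.0201 + 0.0055 + 0.0111 = 0.0367 ≈ 0.037

0.037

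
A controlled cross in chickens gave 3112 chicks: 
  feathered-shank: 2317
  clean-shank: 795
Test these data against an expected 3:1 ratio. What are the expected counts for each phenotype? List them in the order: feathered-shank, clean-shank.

2334, 778

Expected counts for N = 3112 under a 3:1 ratio (total parts = 4):
  feathered-shank: 3112 × 3/4 = 2334
  clean-shank: 3112 × 1/4 = 778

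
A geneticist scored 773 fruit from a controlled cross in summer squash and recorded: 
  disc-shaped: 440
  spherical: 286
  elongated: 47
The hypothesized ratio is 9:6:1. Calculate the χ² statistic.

0.149

Expected counts for N = 773 under a 9:6:1 ratio (total parts = 16):
  disc-shaped: 773 × 9/16 = 434.8125
  spherical: 773 × 6/16 = 289.875
  elongated: 773 × 1/16 = 48.3125
χ² = Σ (O − E)² / E
  disc-shaped: (440 − 434.8125)² / 434.8125 = 0.0619
  spherical: (286 − 289.875)² / 289.875 = 0.0518
  elongated: (47 − 48.3125)² / 48.3125 = 0.0357
χ² = 0.0619 + 0.0518 + 0.0357 = 0.1494 ≈ 0.149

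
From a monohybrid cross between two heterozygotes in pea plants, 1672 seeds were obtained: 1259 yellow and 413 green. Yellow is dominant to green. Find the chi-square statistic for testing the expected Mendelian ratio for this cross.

For a monohybrid cross between heterozygotes with complete dominance, the expected phenotypic ratio is 3:1.
Expected counts for N = 1672 under a 3:1 ratio (total parts = 4):
  yellow: 1672 × 3/4 = 1254
  green: 1672 × 1/4 = 418
χ² = Σ (O − E)² / E
  yellow: (1259 − 1254)² / 1254 = 0.0199
  green: (413 − 418)² / 418 = 0.0598
χ² = 0.0199 + 0.0598 = 0.0797 ≈ 0.080

0.080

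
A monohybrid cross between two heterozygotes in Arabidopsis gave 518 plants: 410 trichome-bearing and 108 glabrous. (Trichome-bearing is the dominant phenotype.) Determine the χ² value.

For a monohybrid cross between heterozygotes with complete dominance, the expected phenotypic ratio is 3:1.
The 3:1 ratio has 4 parts, so with N = 518 the expected counts are:
  trichome-bearing: 518 × 3/4 = 388.5
  glabrous: 518 × 1/4 = 129.5
χ² = Σ (O − E)² / E
  trichome-bearing: (410 − 388.5)² / 388.5 = 1.1898
  glabrous: (108 − 129.5)² / 129.5 = 3.5695
χ² = 1.1898 + 3.5695 = 4.7593 ≈ 4.759

4.759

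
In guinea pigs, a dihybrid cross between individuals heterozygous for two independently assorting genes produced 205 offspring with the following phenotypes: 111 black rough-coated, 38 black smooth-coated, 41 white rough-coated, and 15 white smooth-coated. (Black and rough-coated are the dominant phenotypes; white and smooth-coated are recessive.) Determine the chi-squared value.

A dihybrid F₂ with independent assortment and complete dominance at both loci gives a 9:3:3:1 phenotypic ratio.
Expected counts for N = 205 under a 9:3:3:1 ratio (total parts = 16):
  black rough-coated: 205 × 9/16 = 115.3125
  black smooth-coated: 205 × 3/16 = 38.4375
  white rough-coated: 205 × 3/16 = 38.4375
  white smooth-coated: 205 × 1/16 = 12.8125
χ² = Σ (O − E)² / E
  black rough-coated: (111 − 115.3125)² / 115.3125 = 0.1613
  black smooth-coated: (38 − 38.4375)² / 38.4375 = 0.0050
  white rough-coated: (41 − 38.4375)² / 38.4375 = 0.1708
  white smooth-coated: (15 − 12.8125)² / 12.8125 = 0.3735
χ² = 0.1613 + 0.0050 + 0.1708 + 0.3735 = 0.7106 ≈ 0.711

0.711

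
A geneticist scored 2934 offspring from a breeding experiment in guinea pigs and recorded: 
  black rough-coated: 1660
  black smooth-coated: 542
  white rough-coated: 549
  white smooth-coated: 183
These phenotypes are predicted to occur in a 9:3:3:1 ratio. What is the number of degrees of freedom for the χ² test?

3

A goodness-of-fit test with 4 phenotype classes has df = 4 − 1 = 3.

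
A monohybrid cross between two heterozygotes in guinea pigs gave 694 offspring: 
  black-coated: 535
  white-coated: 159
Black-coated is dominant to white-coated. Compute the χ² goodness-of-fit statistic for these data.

For a monohybrid cross between heterozygotes with complete dominance, the expected phenotypic ratio is 3:1.
The 3:1 ratio has 4 parts, so with N = 694 the expected counts are:
  black-coated: 694 × 3/4 = 520.5
  white-coated: 694 × 1/4 = 173.5
χ² = Σ (O − E)² / E
  black-coated: (535 − 520.5)² / 520.5 = 0.4039
  white-coated: (159 − 173.5)² / 173.5 = 1.2118
χ² = 0.4039 + 1.2118 = 1.6157 ≈ 1.616

1.616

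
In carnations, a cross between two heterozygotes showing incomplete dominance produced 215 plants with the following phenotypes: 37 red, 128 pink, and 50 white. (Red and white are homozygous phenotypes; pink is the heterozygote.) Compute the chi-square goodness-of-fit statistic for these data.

9.391

With incomplete dominance, a heterozygote × heterozygote cross gives a 1:2:1 phenotypic ratio.
Total ratio parts = 4. Expected numbers out of 215:
  red: 215 × 1/4 = 53.75
  pink: 215 × 2/4 = 107.5
  white: 215 × 1/4 = 53.75
χ² = Σ (O − E)² / E
  red: (37 − 53.75)² / 53.75 = 5.2198
  pink: (128 − 107.5)² / 107.5 = 3.9093
  white: (50 − 53.75)² / 53.75 = 0.2616
χ² = 5.2198 + 3.9093 + 0.2616 = 9.3907 ≈ 9.391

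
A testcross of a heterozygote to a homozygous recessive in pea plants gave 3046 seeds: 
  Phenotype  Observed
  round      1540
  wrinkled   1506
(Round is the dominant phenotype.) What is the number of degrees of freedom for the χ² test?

A testcross of a heterozygote (Aa × aa) gives a 1:1 phenotypic ratio.
A goodness-of-fit test with 2 phenotype classes has df = 2 − 1 = 1.

1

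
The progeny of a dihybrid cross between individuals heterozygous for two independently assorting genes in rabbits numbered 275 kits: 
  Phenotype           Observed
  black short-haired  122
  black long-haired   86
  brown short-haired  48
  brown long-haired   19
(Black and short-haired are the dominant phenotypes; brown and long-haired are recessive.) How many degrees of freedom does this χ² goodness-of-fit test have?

A dihybrid F₂ with independent assortment and complete dominance at both loci gives a 9:3:3:1 phenotypic ratio.
A goodness-of-fit test with 4 phenotype classes has df = 4 − 1 = 3.

3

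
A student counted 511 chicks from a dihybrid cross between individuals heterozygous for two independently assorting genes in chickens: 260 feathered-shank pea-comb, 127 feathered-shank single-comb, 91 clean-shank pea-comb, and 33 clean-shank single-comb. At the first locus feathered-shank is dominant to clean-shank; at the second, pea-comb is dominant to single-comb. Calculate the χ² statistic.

13.048

A dihybrid F₂ with independent assortment and complete dominance at both loci gives a 9:3:3:1 phenotypic ratio.
Total ratio parts = 16. Expected numbers out of 511:
  feathered-shank pea-comb: 511 × 9/16 = 287.4375
  feathered-shank single-comb: 511 × 3/16 = 95.8125
  clean-shank pea-comb: 511 × 3/16 = 95.8125
  clean-shank single-comb: 511 × 1/16 = 31.9375
χ² = Σ (O − E)² / E
  feathered-shank pea-comb: (260 − 287.4375)² / 287.4375 = 2.6191
  feathered-shank single-comb: (127 − 95.8125)² / 95.8125 = 10.1517
  clean-shank pea-comb: (91 − 95.8125)² / 95.8125 = 0.2417
  clean-shank single-comb: (33 − 31.9375)² / 31.9375 = 0.0353
χ² = 2.6191 + 10.1517 + 0.2417 + 0.0353 = 13.0478 ≈ 13.048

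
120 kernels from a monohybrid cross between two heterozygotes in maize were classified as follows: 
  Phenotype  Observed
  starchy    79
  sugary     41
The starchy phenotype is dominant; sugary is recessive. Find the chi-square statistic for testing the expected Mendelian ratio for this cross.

For a monohybrid cross between heterozygotes with complete dominance, the expected phenotypic ratio is 3:1.
Expected counts for N = 120 under a 3:1 ratio (total parts = 4):
  starchy: 120 × 3/4 = 90
  sugary: 120 × 1/4 = 30
χ² = Σ (O − E)² / E
  starchy: (79 − 90)² / 90 = 1.3444
  sugary: (41 − 30)² / 30 = 4.0333
χ² = 1.3444 + 4.0333 = 5.3777 ≈ 5.378

5.378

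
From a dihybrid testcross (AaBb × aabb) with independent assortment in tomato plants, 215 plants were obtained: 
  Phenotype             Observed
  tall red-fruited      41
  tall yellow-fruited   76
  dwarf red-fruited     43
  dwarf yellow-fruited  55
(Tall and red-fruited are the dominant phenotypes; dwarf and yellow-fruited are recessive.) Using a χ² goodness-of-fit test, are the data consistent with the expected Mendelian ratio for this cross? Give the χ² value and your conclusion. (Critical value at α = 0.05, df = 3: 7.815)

A dihybrid testcross with independent assortment gives a 1:1:1:1 ratio.
Under the 1:1:1:1 hypothesis (Σ ratio = 4, N = 215):
  tall red-fruited: 215 × 1/4 = 53.75
  tall yellow-fruited: 215 × 1/4 = 53.75
  dwarf red-fruited: 215 × 1/4 = 53.75
  dwarf yellow-fruited: 215 × 1/4 = 53.75
χ² = Σ (O − E)² / E
  tall red-fruited: (41 − 53.75)² / 53.75 = 3.0244
  tall yellow-fruited: (76 − 53.75)² / 53.75 = 9.2105
  dwarf red-fruited: (43 − 53.75)² / 53.75 = 2.1500
  dwarf yellow-fruited: (55 − 53.75)² / 53.75 = 0.0291
χ² = 3.0244 + 9.2105 + 2.1500 + 0.0291 = 14.414
Degrees of freedom = 4 − 1 = 3; critical value at α = 0.05 is 7.815.
Since 14.414 > 7.815, we reject the null hypothesis — the data do not fit the 1:1:1:1 ratio.

14.414; not consistent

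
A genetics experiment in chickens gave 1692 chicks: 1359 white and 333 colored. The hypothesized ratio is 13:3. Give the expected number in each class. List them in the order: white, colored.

The 13:3 ratio has 16 parts, so with N = 1692 the expected counts are:
  white: 1692 × 13/16 = 1374.75
  colored: 1692 × 3/16 = 317.25

1374.75, 317.25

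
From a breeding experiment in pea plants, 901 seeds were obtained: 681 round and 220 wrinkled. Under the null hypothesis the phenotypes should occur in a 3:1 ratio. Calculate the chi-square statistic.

The 3:1 ratio has 4 parts, so with N = 901 the expected counts are:
  round: 901 × 3/4 = 675.75
  wrinkled: 901 × 1/4 = 225.25
χ² = Σ (O − E)² / E
  round: (681 − 675.75)² / 675.75 = 0.0408
  wrinkled: (220 − 225.25)² / 225.25 = 0.1224
χ² = 0.0408 + 0.1224 = 0.1632 ≈ 0.163

0.163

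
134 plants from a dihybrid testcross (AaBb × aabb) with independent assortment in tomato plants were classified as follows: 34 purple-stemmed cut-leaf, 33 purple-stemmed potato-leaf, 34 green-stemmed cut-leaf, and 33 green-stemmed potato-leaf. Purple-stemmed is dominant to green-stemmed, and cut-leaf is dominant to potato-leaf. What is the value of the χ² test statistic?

0.030

A dihybrid testcross with independent assortment gives a 1:1:1:1 ratio.
The 1:1:1:1 ratio has 4 parts, so with N = 134 the expected counts are:
  purple-stemmed cut-leaf: 134 × 1/4 = 33.5
  purple-stemmed potato-leaf: 134 × 1/4 = 33.5
  green-stemmed cut-leaf: 134 × 1/4 = 33.5
  green-stemmed potato-leaf: 134 × 1/4 = 33.5
χ² = Σ (O − E)² / E
  purple-stemmed cut-leaf: (34 − 33.5)² / 33.5 = 0.0075
  purple-stemmed potato-leaf: (33 − 33.5)² / 33.5 = 0.0075
  green-stemmed cut-leaf: (34 − 33.5)² / 33.5 = 0.0075
  green-stemmed potato-leaf: (33 − 33.5)² / 33.5 = 0.0075
χ² = 0.0075 + 0.0075 + 0.0075 + 0.0075 = 0.030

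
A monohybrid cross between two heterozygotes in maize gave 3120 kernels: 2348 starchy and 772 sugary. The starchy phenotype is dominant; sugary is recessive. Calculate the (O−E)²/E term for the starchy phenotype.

For a monohybrid cross between heterozygotes with complete dominance, the expected phenotypic ratio is 3:1.
Total ratio parts = 4. Expected numbers out of 3120:
  starchy: 3120 × 3/4 = 2340
  sugary: 3120 × 1/4 = 780
Contribution of starchy: (2348 − 2340)² / 2340 = 0.0274

0.027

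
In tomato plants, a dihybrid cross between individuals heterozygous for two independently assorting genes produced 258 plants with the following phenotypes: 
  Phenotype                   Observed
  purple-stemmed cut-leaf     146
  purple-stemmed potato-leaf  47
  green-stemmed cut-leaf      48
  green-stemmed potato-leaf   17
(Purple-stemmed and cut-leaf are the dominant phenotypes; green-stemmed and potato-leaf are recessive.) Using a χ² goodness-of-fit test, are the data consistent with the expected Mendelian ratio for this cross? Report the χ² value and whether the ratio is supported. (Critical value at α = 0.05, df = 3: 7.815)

0.095; consistent

A dihybrid F₂ with independent assortment and complete dominance at both loci gives a 9:3:3:1 phenotypic ratio.
The 9:3:3:1 ratio has 16 parts, so with N = 258 the expected counts are:
  purple-stemmed cut-leaf: 258 × 9/16 = 145.125
  purple-stemmed potato-leaf: 258 × 3/16 = 48.375
  green-stemmed cut-leaf: 258 × 3/16 = 48.375
  green-stemmed potato-leaf: 258 × 1/16 = 16.125
χ² = Σ (O − E)² / E
  purple-stemmed cut-leaf: (146 − 145.125)² / 145.125 = 0.0053
  purple-stemmed potato-leaf: (47 − 48.375)² / 48.375 = 0.0391
  green-stemmed cut-leaf: (48 − 48.375)² / 48.375 = 0.0029
  green-stemmed potato-leaf: (17 − 16.125)² / 16.125 = 0.0475
χ² = 0.0053 + 0.0391 + 0.0029 + 0.0475 = 0.0948 ≈ 0.095
Degrees of freedom = 4 − 1 = 3; critical value at α = 0.05 is 7.815.
Since 0.095 < 7.815, we fail to reject the null hypothesis — the data are consistent with the 9:3:3:1 ratio.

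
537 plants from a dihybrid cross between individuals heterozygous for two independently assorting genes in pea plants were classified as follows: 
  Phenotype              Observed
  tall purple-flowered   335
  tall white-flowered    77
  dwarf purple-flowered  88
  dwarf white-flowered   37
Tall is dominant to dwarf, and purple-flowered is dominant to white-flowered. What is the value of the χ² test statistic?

A dihybrid F₂ with independent assortment and complete dominance at both loci gives a 9:3:3:1 phenotypic ratio.
Total ratio parts = 16. Expected numbers out of 537:
  tall purple-flowered: 537 × 9/16 = 302.0625
  tall white-flowered: 537 × 3/16 = 100.6875
  dwarf purple-flowered: 537 × 3/16 = 100.6875
  dwarf white-flowered: 537 × 1/16 = 33.5625
χ² = Σ (O − E)² / E
  tall purple-flowered: (335 − 302.0625)² / 302.0625 = 3.5916
  tall white-flowered: (77 − 100.6875)² / 100.6875 = 5.5727
  dwarf purple-flowered: (88 − 100.6875)² / 100.6875 = 1.5987
  dwarf white-flowered: (37 − 33.5625)² / 33.5625 = 0.3521
χ² = 3.5916 + 5.5727 + 1.5987 + 0.3521 = 11.1151 ≈ 11.115

11.115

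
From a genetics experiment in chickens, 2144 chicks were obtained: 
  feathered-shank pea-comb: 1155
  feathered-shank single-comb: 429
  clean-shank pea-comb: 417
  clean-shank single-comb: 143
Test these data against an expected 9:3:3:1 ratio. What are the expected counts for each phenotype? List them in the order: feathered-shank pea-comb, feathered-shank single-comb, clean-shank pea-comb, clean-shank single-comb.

1206, 402, 402, 134

Total ratio parts = 16. Expected numbers out of 2144:
  feathered-shank pea-comb: 2144 × 9/16 = 1206
  feathered-shank single-comb: 2144 × 3/16 = 402
  clean-shank pea-comb: 2144 × 3/16 = 402
  clean-shank single-comb: 2144 × 1/16 = 134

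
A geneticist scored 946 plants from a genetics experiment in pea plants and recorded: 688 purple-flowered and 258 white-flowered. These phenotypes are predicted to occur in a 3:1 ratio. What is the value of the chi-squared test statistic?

Under the 3:1 hypothesis (Σ ratio = 4, N = 946):
  purple-flowered: 946 × 3/4 = 709.5
  white-flowered: 946 × 1/4 = 236.5
χ² = Σ (O − E)² / E
  purple-flowered: (688 − 709.5)² / 709.5 = 0.6515
  white-flowered: (258 − 236.5)² / 236.5 = 1.9545
χ² = 0.6515 + 1.9545 = 2.606

2.606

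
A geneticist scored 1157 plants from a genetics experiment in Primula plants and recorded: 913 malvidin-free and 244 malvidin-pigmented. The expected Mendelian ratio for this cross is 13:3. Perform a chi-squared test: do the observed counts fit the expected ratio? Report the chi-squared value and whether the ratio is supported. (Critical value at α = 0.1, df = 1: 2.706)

4.155; not consistent

Under the 13:3 hypothesis (Σ ratio = 16, N = 1157):
  malvidin-free: 1157 × 13/16 = 940.0625
  malvidin-pigmented: 1157 × 3/16 = 216.9375
χ² = Σ (O − E)² / E
  malvidin-free: (913 − 940.0625)² / 940.0625 = 0.7791
  malvidin-pigmented: (244 − 216.9375)² / 216.9375 = 3.3760
χ² = 0.7791 + 3.3760 = 4.1551 ≈ 4.155
Degrees of freedom = 2 − 1 = 1; critical value at α = 0.1 is 2.706.
Since 4.155 > 2.706, we reject the null hypothesis — the data do not fit the 13:3 ratio.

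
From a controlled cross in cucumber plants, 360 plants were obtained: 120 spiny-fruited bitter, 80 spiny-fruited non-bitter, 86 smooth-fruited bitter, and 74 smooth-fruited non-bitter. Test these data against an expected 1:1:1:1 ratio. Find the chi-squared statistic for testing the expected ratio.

Total ratio parts = 4. Expected numbers out of 360:
  spiny-fruited bitter: 360 × 1/4 = 90
  spiny-fruited non-bitter: 360 × 1/4 = 90
  smooth-fruited bitter: 360 × 1/4 = 90
  smooth-fruited non-bitter: 360 × 1/4 = 90
χ² = Σ (O − E)² / E
  spiny-fruited bitter: (120 − 90)² / 90 = 10.0000
  spiny-fruited non-bitter: (80 − 90)² / 90 = 1.1111
  smooth-fruited bitter: (86 − 90)² / 90 = 0.1778
  smooth-fruited non-bitter: (74 − 90)² / 90 = 2.8444
χ² = 10.0000 + 1.1111 + 0.1778 + 2.8444 = 14.1333 ≈ 14.133

14.133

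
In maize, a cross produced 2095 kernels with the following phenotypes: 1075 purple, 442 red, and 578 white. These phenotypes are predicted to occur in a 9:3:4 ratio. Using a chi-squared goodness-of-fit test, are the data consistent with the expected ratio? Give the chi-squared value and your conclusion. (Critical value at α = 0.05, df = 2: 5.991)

Under the 9:3:4 hypothesis (Σ ratio = 16, N = 2095):
  purple: 2095 × 9/16 = 1178.4375
  red: 2095 × 3/16 = 392.8125
  white: 2095 × 4/16 = 523.75
χ² = Σ (O − E)² / E
  purple: (1075 − 1178.4375)² / 1178.4375 = 9.0792
  red: (442 − 392.8125)² / 392.8125 = 6.1592
  white: (578 − 523.75)² / 523.75 = 5.6192
χ² = 9.0792 + 6.1592 + 5.6192 = 20.8576 ≈ 20.858
Degrees of freedom = 3 − 1 = 2; critical value at α = 0.05 is 5.991.
Since 20.858 > 5.991, we reject the null hypothesis — the data do not fit the 9:3:4 ratio.

20.858; not consistent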